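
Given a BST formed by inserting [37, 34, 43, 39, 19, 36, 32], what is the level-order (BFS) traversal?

Tree insertion order: [37, 34, 43, 39, 19, 36, 32]
Tree (level-order array): [37, 34, 43, 19, 36, 39, None, None, 32]
BFS from the root, enqueuing left then right child of each popped node:
  queue [37] -> pop 37, enqueue [34, 43], visited so far: [37]
  queue [34, 43] -> pop 34, enqueue [19, 36], visited so far: [37, 34]
  queue [43, 19, 36] -> pop 43, enqueue [39], visited so far: [37, 34, 43]
  queue [19, 36, 39] -> pop 19, enqueue [32], visited so far: [37, 34, 43, 19]
  queue [36, 39, 32] -> pop 36, enqueue [none], visited so far: [37, 34, 43, 19, 36]
  queue [39, 32] -> pop 39, enqueue [none], visited so far: [37, 34, 43, 19, 36, 39]
  queue [32] -> pop 32, enqueue [none], visited so far: [37, 34, 43, 19, 36, 39, 32]
Result: [37, 34, 43, 19, 36, 39, 32]


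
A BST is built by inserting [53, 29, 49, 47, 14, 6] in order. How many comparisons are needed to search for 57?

Search path for 57: 53
Found: False
Comparisons: 1


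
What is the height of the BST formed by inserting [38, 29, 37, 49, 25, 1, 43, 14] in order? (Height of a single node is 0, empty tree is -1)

Insertion order: [38, 29, 37, 49, 25, 1, 43, 14]
Tree (level-order array): [38, 29, 49, 25, 37, 43, None, 1, None, None, None, None, None, None, 14]
Compute height bottom-up (empty subtree = -1):
  height(14) = 1 + max(-1, -1) = 0
  height(1) = 1 + max(-1, 0) = 1
  height(25) = 1 + max(1, -1) = 2
  height(37) = 1 + max(-1, -1) = 0
  height(29) = 1 + max(2, 0) = 3
  height(43) = 1 + max(-1, -1) = 0
  height(49) = 1 + max(0, -1) = 1
  height(38) = 1 + max(3, 1) = 4
Height = 4


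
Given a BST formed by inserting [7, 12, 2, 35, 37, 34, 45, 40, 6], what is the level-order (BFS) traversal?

Tree insertion order: [7, 12, 2, 35, 37, 34, 45, 40, 6]
Tree (level-order array): [7, 2, 12, None, 6, None, 35, None, None, 34, 37, None, None, None, 45, 40]
BFS from the root, enqueuing left then right child of each popped node:
  queue [7] -> pop 7, enqueue [2, 12], visited so far: [7]
  queue [2, 12] -> pop 2, enqueue [6], visited so far: [7, 2]
  queue [12, 6] -> pop 12, enqueue [35], visited so far: [7, 2, 12]
  queue [6, 35] -> pop 6, enqueue [none], visited so far: [7, 2, 12, 6]
  queue [35] -> pop 35, enqueue [34, 37], visited so far: [7, 2, 12, 6, 35]
  queue [34, 37] -> pop 34, enqueue [none], visited so far: [7, 2, 12, 6, 35, 34]
  queue [37] -> pop 37, enqueue [45], visited so far: [7, 2, 12, 6, 35, 34, 37]
  queue [45] -> pop 45, enqueue [40], visited so far: [7, 2, 12, 6, 35, 34, 37, 45]
  queue [40] -> pop 40, enqueue [none], visited so far: [7, 2, 12, 6, 35, 34, 37, 45, 40]
Result: [7, 2, 12, 6, 35, 34, 37, 45, 40]


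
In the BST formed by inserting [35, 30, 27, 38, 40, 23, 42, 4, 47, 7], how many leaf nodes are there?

Tree built from: [35, 30, 27, 38, 40, 23, 42, 4, 47, 7]
Tree (level-order array): [35, 30, 38, 27, None, None, 40, 23, None, None, 42, 4, None, None, 47, None, 7]
Rule: A leaf has 0 children.
Per-node child counts:
  node 35: 2 child(ren)
  node 30: 1 child(ren)
  node 27: 1 child(ren)
  node 23: 1 child(ren)
  node 4: 1 child(ren)
  node 7: 0 child(ren)
  node 38: 1 child(ren)
  node 40: 1 child(ren)
  node 42: 1 child(ren)
  node 47: 0 child(ren)
Matching nodes: [7, 47]
Count of leaf nodes: 2


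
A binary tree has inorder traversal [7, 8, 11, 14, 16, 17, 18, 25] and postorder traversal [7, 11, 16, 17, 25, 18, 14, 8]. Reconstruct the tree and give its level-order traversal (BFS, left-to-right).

Inorder:   [7, 8, 11, 14, 16, 17, 18, 25]
Postorder: [7, 11, 16, 17, 25, 18, 14, 8]
Algorithm: postorder visits root last, so walk postorder right-to-left;
each value is the root of the current inorder slice — split it at that
value, recurse on the right subtree first, then the left.
Recursive splits:
  root=8; inorder splits into left=[7], right=[11, 14, 16, 17, 18, 25]
  root=14; inorder splits into left=[11], right=[16, 17, 18, 25]
  root=18; inorder splits into left=[16, 17], right=[25]
  root=25; inorder splits into left=[], right=[]
  root=17; inorder splits into left=[16], right=[]
  root=16; inorder splits into left=[], right=[]
  root=11; inorder splits into left=[], right=[]
  root=7; inorder splits into left=[], right=[]
Reconstructed level-order: [8, 7, 14, 11, 18, 17, 25, 16]


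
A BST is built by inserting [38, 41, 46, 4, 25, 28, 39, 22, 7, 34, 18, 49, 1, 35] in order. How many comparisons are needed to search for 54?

Search path for 54: 38 -> 41 -> 46 -> 49
Found: False
Comparisons: 4


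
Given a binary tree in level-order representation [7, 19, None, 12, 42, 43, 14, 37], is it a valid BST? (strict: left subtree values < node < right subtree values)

Level-order array: [7, 19, None, 12, 42, 43, 14, 37]
Validate using subtree bounds (lo, hi): at each node, require lo < value < hi,
then recurse left with hi=value and right with lo=value.
Preorder trace (stopping at first violation):
  at node 7 with bounds (-inf, +inf): OK
  at node 19 with bounds (-inf, 7): VIOLATION
Node 19 violates its bound: not (-inf < 19 < 7).
Result: Not a valid BST


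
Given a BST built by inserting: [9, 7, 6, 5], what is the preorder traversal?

Tree insertion order: [9, 7, 6, 5]
Tree (level-order array): [9, 7, None, 6, None, 5]
Preorder traversal: [9, 7, 6, 5]


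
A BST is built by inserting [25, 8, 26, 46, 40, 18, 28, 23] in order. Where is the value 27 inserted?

Starting tree (level order): [25, 8, 26, None, 18, None, 46, None, 23, 40, None, None, None, 28]
Insertion path: 25 -> 26 -> 46 -> 40 -> 28
Result: insert 27 as left child of 28
Final tree (level order): [25, 8, 26, None, 18, None, 46, None, 23, 40, None, None, None, 28, None, 27]


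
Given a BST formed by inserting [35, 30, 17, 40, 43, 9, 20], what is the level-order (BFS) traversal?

Tree insertion order: [35, 30, 17, 40, 43, 9, 20]
Tree (level-order array): [35, 30, 40, 17, None, None, 43, 9, 20]
BFS from the root, enqueuing left then right child of each popped node:
  queue [35] -> pop 35, enqueue [30, 40], visited so far: [35]
  queue [30, 40] -> pop 30, enqueue [17], visited so far: [35, 30]
  queue [40, 17] -> pop 40, enqueue [43], visited so far: [35, 30, 40]
  queue [17, 43] -> pop 17, enqueue [9, 20], visited so far: [35, 30, 40, 17]
  queue [43, 9, 20] -> pop 43, enqueue [none], visited so far: [35, 30, 40, 17, 43]
  queue [9, 20] -> pop 9, enqueue [none], visited so far: [35, 30, 40, 17, 43, 9]
  queue [20] -> pop 20, enqueue [none], visited so far: [35, 30, 40, 17, 43, 9, 20]
Result: [35, 30, 40, 17, 43, 9, 20]


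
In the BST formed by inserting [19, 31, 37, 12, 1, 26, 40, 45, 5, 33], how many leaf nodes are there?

Tree built from: [19, 31, 37, 12, 1, 26, 40, 45, 5, 33]
Tree (level-order array): [19, 12, 31, 1, None, 26, 37, None, 5, None, None, 33, 40, None, None, None, None, None, 45]
Rule: A leaf has 0 children.
Per-node child counts:
  node 19: 2 child(ren)
  node 12: 1 child(ren)
  node 1: 1 child(ren)
  node 5: 0 child(ren)
  node 31: 2 child(ren)
  node 26: 0 child(ren)
  node 37: 2 child(ren)
  node 33: 0 child(ren)
  node 40: 1 child(ren)
  node 45: 0 child(ren)
Matching nodes: [5, 26, 33, 45]
Count of leaf nodes: 4


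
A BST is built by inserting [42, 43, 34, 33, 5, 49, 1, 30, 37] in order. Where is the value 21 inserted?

Starting tree (level order): [42, 34, 43, 33, 37, None, 49, 5, None, None, None, None, None, 1, 30]
Insertion path: 42 -> 34 -> 33 -> 5 -> 30
Result: insert 21 as left child of 30
Final tree (level order): [42, 34, 43, 33, 37, None, 49, 5, None, None, None, None, None, 1, 30, None, None, 21]


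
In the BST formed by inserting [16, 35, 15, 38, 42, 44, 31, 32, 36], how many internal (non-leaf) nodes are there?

Tree built from: [16, 35, 15, 38, 42, 44, 31, 32, 36]
Tree (level-order array): [16, 15, 35, None, None, 31, 38, None, 32, 36, 42, None, None, None, None, None, 44]
Rule: An internal node has at least one child.
Per-node child counts:
  node 16: 2 child(ren)
  node 15: 0 child(ren)
  node 35: 2 child(ren)
  node 31: 1 child(ren)
  node 32: 0 child(ren)
  node 38: 2 child(ren)
  node 36: 0 child(ren)
  node 42: 1 child(ren)
  node 44: 0 child(ren)
Matching nodes: [16, 35, 31, 38, 42]
Count of internal (non-leaf) nodes: 5


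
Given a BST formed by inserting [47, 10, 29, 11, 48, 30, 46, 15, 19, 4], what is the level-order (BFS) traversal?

Tree insertion order: [47, 10, 29, 11, 48, 30, 46, 15, 19, 4]
Tree (level-order array): [47, 10, 48, 4, 29, None, None, None, None, 11, 30, None, 15, None, 46, None, 19]
BFS from the root, enqueuing left then right child of each popped node:
  queue [47] -> pop 47, enqueue [10, 48], visited so far: [47]
  queue [10, 48] -> pop 10, enqueue [4, 29], visited so far: [47, 10]
  queue [48, 4, 29] -> pop 48, enqueue [none], visited so far: [47, 10, 48]
  queue [4, 29] -> pop 4, enqueue [none], visited so far: [47, 10, 48, 4]
  queue [29] -> pop 29, enqueue [11, 30], visited so far: [47, 10, 48, 4, 29]
  queue [11, 30] -> pop 11, enqueue [15], visited so far: [47, 10, 48, 4, 29, 11]
  queue [30, 15] -> pop 30, enqueue [46], visited so far: [47, 10, 48, 4, 29, 11, 30]
  queue [15, 46] -> pop 15, enqueue [19], visited so far: [47, 10, 48, 4, 29, 11, 30, 15]
  queue [46, 19] -> pop 46, enqueue [none], visited so far: [47, 10, 48, 4, 29, 11, 30, 15, 46]
  queue [19] -> pop 19, enqueue [none], visited so far: [47, 10, 48, 4, 29, 11, 30, 15, 46, 19]
Result: [47, 10, 48, 4, 29, 11, 30, 15, 46, 19]


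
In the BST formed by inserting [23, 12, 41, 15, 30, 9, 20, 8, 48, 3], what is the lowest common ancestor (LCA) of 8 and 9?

Tree insertion order: [23, 12, 41, 15, 30, 9, 20, 8, 48, 3]
Tree (level-order array): [23, 12, 41, 9, 15, 30, 48, 8, None, None, 20, None, None, None, None, 3]
In a BST, the LCA of p=8, q=9 is the first node v on the
root-to-leaf path with p <= v <= q (go left if both < v, right if both > v).
Walk from root:
  at 23: both 8 and 9 < 23, go left
  at 12: both 8 and 9 < 12, go left
  at 9: 8 <= 9 <= 9, this is the LCA
LCA = 9


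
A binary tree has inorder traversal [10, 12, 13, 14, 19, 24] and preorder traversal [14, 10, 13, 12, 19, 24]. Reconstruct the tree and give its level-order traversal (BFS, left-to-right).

Inorder:  [10, 12, 13, 14, 19, 24]
Preorder: [14, 10, 13, 12, 19, 24]
Algorithm: preorder visits root first, so consume preorder in order;
for each root, split the current inorder slice at that value into
left-subtree inorder and right-subtree inorder, then recurse.
Recursive splits:
  root=14; inorder splits into left=[10, 12, 13], right=[19, 24]
  root=10; inorder splits into left=[], right=[12, 13]
  root=13; inorder splits into left=[12], right=[]
  root=12; inorder splits into left=[], right=[]
  root=19; inorder splits into left=[], right=[24]
  root=24; inorder splits into left=[], right=[]
Reconstructed level-order: [14, 10, 19, 13, 24, 12]


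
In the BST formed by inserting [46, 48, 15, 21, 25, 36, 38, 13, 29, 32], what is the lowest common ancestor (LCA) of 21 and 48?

Tree insertion order: [46, 48, 15, 21, 25, 36, 38, 13, 29, 32]
Tree (level-order array): [46, 15, 48, 13, 21, None, None, None, None, None, 25, None, 36, 29, 38, None, 32]
In a BST, the LCA of p=21, q=48 is the first node v on the
root-to-leaf path with p <= v <= q (go left if both < v, right if both > v).
Walk from root:
  at 46: 21 <= 46 <= 48, this is the LCA
LCA = 46


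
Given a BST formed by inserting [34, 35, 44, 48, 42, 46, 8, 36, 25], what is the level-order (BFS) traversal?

Tree insertion order: [34, 35, 44, 48, 42, 46, 8, 36, 25]
Tree (level-order array): [34, 8, 35, None, 25, None, 44, None, None, 42, 48, 36, None, 46]
BFS from the root, enqueuing left then right child of each popped node:
  queue [34] -> pop 34, enqueue [8, 35], visited so far: [34]
  queue [8, 35] -> pop 8, enqueue [25], visited so far: [34, 8]
  queue [35, 25] -> pop 35, enqueue [44], visited so far: [34, 8, 35]
  queue [25, 44] -> pop 25, enqueue [none], visited so far: [34, 8, 35, 25]
  queue [44] -> pop 44, enqueue [42, 48], visited so far: [34, 8, 35, 25, 44]
  queue [42, 48] -> pop 42, enqueue [36], visited so far: [34, 8, 35, 25, 44, 42]
  queue [48, 36] -> pop 48, enqueue [46], visited so far: [34, 8, 35, 25, 44, 42, 48]
  queue [36, 46] -> pop 36, enqueue [none], visited so far: [34, 8, 35, 25, 44, 42, 48, 36]
  queue [46] -> pop 46, enqueue [none], visited so far: [34, 8, 35, 25, 44, 42, 48, 36, 46]
Result: [34, 8, 35, 25, 44, 42, 48, 36, 46]


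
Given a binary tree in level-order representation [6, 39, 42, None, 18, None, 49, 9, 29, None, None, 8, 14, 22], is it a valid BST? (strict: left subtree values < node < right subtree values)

Level-order array: [6, 39, 42, None, 18, None, 49, 9, 29, None, None, 8, 14, 22]
Validate using subtree bounds (lo, hi): at each node, require lo < value < hi,
then recurse left with hi=value and right with lo=value.
Preorder trace (stopping at first violation):
  at node 6 with bounds (-inf, +inf): OK
  at node 39 with bounds (-inf, 6): VIOLATION
Node 39 violates its bound: not (-inf < 39 < 6).
Result: Not a valid BST


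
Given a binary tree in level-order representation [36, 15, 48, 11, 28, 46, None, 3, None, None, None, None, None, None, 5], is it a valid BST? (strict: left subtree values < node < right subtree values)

Level-order array: [36, 15, 48, 11, 28, 46, None, 3, None, None, None, None, None, None, 5]
Validate using subtree bounds (lo, hi): at each node, require lo < value < hi,
then recurse left with hi=value and right with lo=value.
Preorder trace (stopping at first violation):
  at node 36 with bounds (-inf, +inf): OK
  at node 15 with bounds (-inf, 36): OK
  at node 11 with bounds (-inf, 15): OK
  at node 3 with bounds (-inf, 11): OK
  at node 5 with bounds (3, 11): OK
  at node 28 with bounds (15, 36): OK
  at node 48 with bounds (36, +inf): OK
  at node 46 with bounds (36, 48): OK
No violation found at any node.
Result: Valid BST


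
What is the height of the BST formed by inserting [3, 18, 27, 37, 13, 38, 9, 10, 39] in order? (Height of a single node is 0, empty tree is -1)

Insertion order: [3, 18, 27, 37, 13, 38, 9, 10, 39]
Tree (level-order array): [3, None, 18, 13, 27, 9, None, None, 37, None, 10, None, 38, None, None, None, 39]
Compute height bottom-up (empty subtree = -1):
  height(10) = 1 + max(-1, -1) = 0
  height(9) = 1 + max(-1, 0) = 1
  height(13) = 1 + max(1, -1) = 2
  height(39) = 1 + max(-1, -1) = 0
  height(38) = 1 + max(-1, 0) = 1
  height(37) = 1 + max(-1, 1) = 2
  height(27) = 1 + max(-1, 2) = 3
  height(18) = 1 + max(2, 3) = 4
  height(3) = 1 + max(-1, 4) = 5
Height = 5


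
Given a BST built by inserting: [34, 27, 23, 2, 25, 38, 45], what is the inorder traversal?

Tree insertion order: [34, 27, 23, 2, 25, 38, 45]
Tree (level-order array): [34, 27, 38, 23, None, None, 45, 2, 25]
Inorder traversal: [2, 23, 25, 27, 34, 38, 45]


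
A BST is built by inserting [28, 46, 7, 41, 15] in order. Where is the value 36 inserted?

Starting tree (level order): [28, 7, 46, None, 15, 41]
Insertion path: 28 -> 46 -> 41
Result: insert 36 as left child of 41
Final tree (level order): [28, 7, 46, None, 15, 41, None, None, None, 36]


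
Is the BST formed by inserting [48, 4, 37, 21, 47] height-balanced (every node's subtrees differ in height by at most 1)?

Tree (level-order array): [48, 4, None, None, 37, 21, 47]
Definition: a tree is height-balanced if, at every node, |h(left) - h(right)| <= 1 (empty subtree has height -1).
Bottom-up per-node check:
  node 21: h_left=-1, h_right=-1, diff=0 [OK], height=0
  node 47: h_left=-1, h_right=-1, diff=0 [OK], height=0
  node 37: h_left=0, h_right=0, diff=0 [OK], height=1
  node 4: h_left=-1, h_right=1, diff=2 [FAIL (|-1-1|=2 > 1)], height=2
  node 48: h_left=2, h_right=-1, diff=3 [FAIL (|2--1|=3 > 1)], height=3
Node 4 violates the condition: |-1 - 1| = 2 > 1.
Result: Not balanced


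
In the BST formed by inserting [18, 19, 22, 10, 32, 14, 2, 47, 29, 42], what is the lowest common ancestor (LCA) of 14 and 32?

Tree insertion order: [18, 19, 22, 10, 32, 14, 2, 47, 29, 42]
Tree (level-order array): [18, 10, 19, 2, 14, None, 22, None, None, None, None, None, 32, 29, 47, None, None, 42]
In a BST, the LCA of p=14, q=32 is the first node v on the
root-to-leaf path with p <= v <= q (go left if both < v, right if both > v).
Walk from root:
  at 18: 14 <= 18 <= 32, this is the LCA
LCA = 18


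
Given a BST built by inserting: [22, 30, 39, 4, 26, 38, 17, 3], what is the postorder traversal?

Tree insertion order: [22, 30, 39, 4, 26, 38, 17, 3]
Tree (level-order array): [22, 4, 30, 3, 17, 26, 39, None, None, None, None, None, None, 38]
Postorder traversal: [3, 17, 4, 26, 38, 39, 30, 22]


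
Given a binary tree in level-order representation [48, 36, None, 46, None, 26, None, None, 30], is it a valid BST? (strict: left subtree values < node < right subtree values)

Level-order array: [48, 36, None, 46, None, 26, None, None, 30]
Validate using subtree bounds (lo, hi): at each node, require lo < value < hi,
then recurse left with hi=value and right with lo=value.
Preorder trace (stopping at first violation):
  at node 48 with bounds (-inf, +inf): OK
  at node 36 with bounds (-inf, 48): OK
  at node 46 with bounds (-inf, 36): VIOLATION
Node 46 violates its bound: not (-inf < 46 < 36).
Result: Not a valid BST


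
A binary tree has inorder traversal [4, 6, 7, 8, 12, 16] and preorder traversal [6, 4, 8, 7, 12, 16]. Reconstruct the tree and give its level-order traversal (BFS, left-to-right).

Inorder:  [4, 6, 7, 8, 12, 16]
Preorder: [6, 4, 8, 7, 12, 16]
Algorithm: preorder visits root first, so consume preorder in order;
for each root, split the current inorder slice at that value into
left-subtree inorder and right-subtree inorder, then recurse.
Recursive splits:
  root=6; inorder splits into left=[4], right=[7, 8, 12, 16]
  root=4; inorder splits into left=[], right=[]
  root=8; inorder splits into left=[7], right=[12, 16]
  root=7; inorder splits into left=[], right=[]
  root=12; inorder splits into left=[], right=[16]
  root=16; inorder splits into left=[], right=[]
Reconstructed level-order: [6, 4, 8, 7, 12, 16]


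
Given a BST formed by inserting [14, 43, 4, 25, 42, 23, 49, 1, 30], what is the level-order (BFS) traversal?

Tree insertion order: [14, 43, 4, 25, 42, 23, 49, 1, 30]
Tree (level-order array): [14, 4, 43, 1, None, 25, 49, None, None, 23, 42, None, None, None, None, 30]
BFS from the root, enqueuing left then right child of each popped node:
  queue [14] -> pop 14, enqueue [4, 43], visited so far: [14]
  queue [4, 43] -> pop 4, enqueue [1], visited so far: [14, 4]
  queue [43, 1] -> pop 43, enqueue [25, 49], visited so far: [14, 4, 43]
  queue [1, 25, 49] -> pop 1, enqueue [none], visited so far: [14, 4, 43, 1]
  queue [25, 49] -> pop 25, enqueue [23, 42], visited so far: [14, 4, 43, 1, 25]
  queue [49, 23, 42] -> pop 49, enqueue [none], visited so far: [14, 4, 43, 1, 25, 49]
  queue [23, 42] -> pop 23, enqueue [none], visited so far: [14, 4, 43, 1, 25, 49, 23]
  queue [42] -> pop 42, enqueue [30], visited so far: [14, 4, 43, 1, 25, 49, 23, 42]
  queue [30] -> pop 30, enqueue [none], visited so far: [14, 4, 43, 1, 25, 49, 23, 42, 30]
Result: [14, 4, 43, 1, 25, 49, 23, 42, 30]


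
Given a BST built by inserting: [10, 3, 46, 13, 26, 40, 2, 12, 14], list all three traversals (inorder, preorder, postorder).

Tree insertion order: [10, 3, 46, 13, 26, 40, 2, 12, 14]
Tree (level-order array): [10, 3, 46, 2, None, 13, None, None, None, 12, 26, None, None, 14, 40]
Inorder (L, root, R): [2, 3, 10, 12, 13, 14, 26, 40, 46]
Preorder (root, L, R): [10, 3, 2, 46, 13, 12, 26, 14, 40]
Postorder (L, R, root): [2, 3, 12, 14, 40, 26, 13, 46, 10]


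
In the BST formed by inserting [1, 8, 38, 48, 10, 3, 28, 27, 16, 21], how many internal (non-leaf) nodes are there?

Tree built from: [1, 8, 38, 48, 10, 3, 28, 27, 16, 21]
Tree (level-order array): [1, None, 8, 3, 38, None, None, 10, 48, None, 28, None, None, 27, None, 16, None, None, 21]
Rule: An internal node has at least one child.
Per-node child counts:
  node 1: 1 child(ren)
  node 8: 2 child(ren)
  node 3: 0 child(ren)
  node 38: 2 child(ren)
  node 10: 1 child(ren)
  node 28: 1 child(ren)
  node 27: 1 child(ren)
  node 16: 1 child(ren)
  node 21: 0 child(ren)
  node 48: 0 child(ren)
Matching nodes: [1, 8, 38, 10, 28, 27, 16]
Count of internal (non-leaf) nodes: 7


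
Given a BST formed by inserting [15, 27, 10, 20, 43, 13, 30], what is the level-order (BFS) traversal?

Tree insertion order: [15, 27, 10, 20, 43, 13, 30]
Tree (level-order array): [15, 10, 27, None, 13, 20, 43, None, None, None, None, 30]
BFS from the root, enqueuing left then right child of each popped node:
  queue [15] -> pop 15, enqueue [10, 27], visited so far: [15]
  queue [10, 27] -> pop 10, enqueue [13], visited so far: [15, 10]
  queue [27, 13] -> pop 27, enqueue [20, 43], visited so far: [15, 10, 27]
  queue [13, 20, 43] -> pop 13, enqueue [none], visited so far: [15, 10, 27, 13]
  queue [20, 43] -> pop 20, enqueue [none], visited so far: [15, 10, 27, 13, 20]
  queue [43] -> pop 43, enqueue [30], visited so far: [15, 10, 27, 13, 20, 43]
  queue [30] -> pop 30, enqueue [none], visited so far: [15, 10, 27, 13, 20, 43, 30]
Result: [15, 10, 27, 13, 20, 43, 30]


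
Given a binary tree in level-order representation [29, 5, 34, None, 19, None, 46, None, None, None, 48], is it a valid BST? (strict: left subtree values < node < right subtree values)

Level-order array: [29, 5, 34, None, 19, None, 46, None, None, None, 48]
Validate using subtree bounds (lo, hi): at each node, require lo < value < hi,
then recurse left with hi=value and right with lo=value.
Preorder trace (stopping at first violation):
  at node 29 with bounds (-inf, +inf): OK
  at node 5 with bounds (-inf, 29): OK
  at node 19 with bounds (5, 29): OK
  at node 34 with bounds (29, +inf): OK
  at node 46 with bounds (34, +inf): OK
  at node 48 with bounds (46, +inf): OK
No violation found at any node.
Result: Valid BST


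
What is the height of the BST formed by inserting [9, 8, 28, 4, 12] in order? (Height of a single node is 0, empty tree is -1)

Insertion order: [9, 8, 28, 4, 12]
Tree (level-order array): [9, 8, 28, 4, None, 12]
Compute height bottom-up (empty subtree = -1):
  height(4) = 1 + max(-1, -1) = 0
  height(8) = 1 + max(0, -1) = 1
  height(12) = 1 + max(-1, -1) = 0
  height(28) = 1 + max(0, -1) = 1
  height(9) = 1 + max(1, 1) = 2
Height = 2


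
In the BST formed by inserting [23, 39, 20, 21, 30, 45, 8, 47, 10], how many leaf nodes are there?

Tree built from: [23, 39, 20, 21, 30, 45, 8, 47, 10]
Tree (level-order array): [23, 20, 39, 8, 21, 30, 45, None, 10, None, None, None, None, None, 47]
Rule: A leaf has 0 children.
Per-node child counts:
  node 23: 2 child(ren)
  node 20: 2 child(ren)
  node 8: 1 child(ren)
  node 10: 0 child(ren)
  node 21: 0 child(ren)
  node 39: 2 child(ren)
  node 30: 0 child(ren)
  node 45: 1 child(ren)
  node 47: 0 child(ren)
Matching nodes: [10, 21, 30, 47]
Count of leaf nodes: 4


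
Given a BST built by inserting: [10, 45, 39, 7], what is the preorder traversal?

Tree insertion order: [10, 45, 39, 7]
Tree (level-order array): [10, 7, 45, None, None, 39]
Preorder traversal: [10, 7, 45, 39]


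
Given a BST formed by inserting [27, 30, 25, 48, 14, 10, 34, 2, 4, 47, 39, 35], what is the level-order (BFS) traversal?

Tree insertion order: [27, 30, 25, 48, 14, 10, 34, 2, 4, 47, 39, 35]
Tree (level-order array): [27, 25, 30, 14, None, None, 48, 10, None, 34, None, 2, None, None, 47, None, 4, 39, None, None, None, 35]
BFS from the root, enqueuing left then right child of each popped node:
  queue [27] -> pop 27, enqueue [25, 30], visited so far: [27]
  queue [25, 30] -> pop 25, enqueue [14], visited so far: [27, 25]
  queue [30, 14] -> pop 30, enqueue [48], visited so far: [27, 25, 30]
  queue [14, 48] -> pop 14, enqueue [10], visited so far: [27, 25, 30, 14]
  queue [48, 10] -> pop 48, enqueue [34], visited so far: [27, 25, 30, 14, 48]
  queue [10, 34] -> pop 10, enqueue [2], visited so far: [27, 25, 30, 14, 48, 10]
  queue [34, 2] -> pop 34, enqueue [47], visited so far: [27, 25, 30, 14, 48, 10, 34]
  queue [2, 47] -> pop 2, enqueue [4], visited so far: [27, 25, 30, 14, 48, 10, 34, 2]
  queue [47, 4] -> pop 47, enqueue [39], visited so far: [27, 25, 30, 14, 48, 10, 34, 2, 47]
  queue [4, 39] -> pop 4, enqueue [none], visited so far: [27, 25, 30, 14, 48, 10, 34, 2, 47, 4]
  queue [39] -> pop 39, enqueue [35], visited so far: [27, 25, 30, 14, 48, 10, 34, 2, 47, 4, 39]
  queue [35] -> pop 35, enqueue [none], visited so far: [27, 25, 30, 14, 48, 10, 34, 2, 47, 4, 39, 35]
Result: [27, 25, 30, 14, 48, 10, 34, 2, 47, 4, 39, 35]


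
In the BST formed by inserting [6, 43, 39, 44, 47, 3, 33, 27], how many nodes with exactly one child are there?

Tree built from: [6, 43, 39, 44, 47, 3, 33, 27]
Tree (level-order array): [6, 3, 43, None, None, 39, 44, 33, None, None, 47, 27]
Rule: These are nodes with exactly 1 non-null child.
Per-node child counts:
  node 6: 2 child(ren)
  node 3: 0 child(ren)
  node 43: 2 child(ren)
  node 39: 1 child(ren)
  node 33: 1 child(ren)
  node 27: 0 child(ren)
  node 44: 1 child(ren)
  node 47: 0 child(ren)
Matching nodes: [39, 33, 44]
Count of nodes with exactly one child: 3


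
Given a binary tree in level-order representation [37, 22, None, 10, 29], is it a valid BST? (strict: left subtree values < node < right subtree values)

Level-order array: [37, 22, None, 10, 29]
Validate using subtree bounds (lo, hi): at each node, require lo < value < hi,
then recurse left with hi=value and right with lo=value.
Preorder trace (stopping at first violation):
  at node 37 with bounds (-inf, +inf): OK
  at node 22 with bounds (-inf, 37): OK
  at node 10 with bounds (-inf, 22): OK
  at node 29 with bounds (22, 37): OK
No violation found at any node.
Result: Valid BST


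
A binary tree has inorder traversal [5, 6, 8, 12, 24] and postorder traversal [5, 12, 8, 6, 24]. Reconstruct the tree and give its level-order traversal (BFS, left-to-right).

Inorder:   [5, 6, 8, 12, 24]
Postorder: [5, 12, 8, 6, 24]
Algorithm: postorder visits root last, so walk postorder right-to-left;
each value is the root of the current inorder slice — split it at that
value, recurse on the right subtree first, then the left.
Recursive splits:
  root=24; inorder splits into left=[5, 6, 8, 12], right=[]
  root=6; inorder splits into left=[5], right=[8, 12]
  root=8; inorder splits into left=[], right=[12]
  root=12; inorder splits into left=[], right=[]
  root=5; inorder splits into left=[], right=[]
Reconstructed level-order: [24, 6, 5, 8, 12]


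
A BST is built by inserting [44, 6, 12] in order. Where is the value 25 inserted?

Starting tree (level order): [44, 6, None, None, 12]
Insertion path: 44 -> 6 -> 12
Result: insert 25 as right child of 12
Final tree (level order): [44, 6, None, None, 12, None, 25]


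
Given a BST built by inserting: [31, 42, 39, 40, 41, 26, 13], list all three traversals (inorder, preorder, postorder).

Tree insertion order: [31, 42, 39, 40, 41, 26, 13]
Tree (level-order array): [31, 26, 42, 13, None, 39, None, None, None, None, 40, None, 41]
Inorder (L, root, R): [13, 26, 31, 39, 40, 41, 42]
Preorder (root, L, R): [31, 26, 13, 42, 39, 40, 41]
Postorder (L, R, root): [13, 26, 41, 40, 39, 42, 31]


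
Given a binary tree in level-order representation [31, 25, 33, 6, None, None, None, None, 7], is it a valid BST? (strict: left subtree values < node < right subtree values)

Level-order array: [31, 25, 33, 6, None, None, None, None, 7]
Validate using subtree bounds (lo, hi): at each node, require lo < value < hi,
then recurse left with hi=value and right with lo=value.
Preorder trace (stopping at first violation):
  at node 31 with bounds (-inf, +inf): OK
  at node 25 with bounds (-inf, 31): OK
  at node 6 with bounds (-inf, 25): OK
  at node 7 with bounds (6, 25): OK
  at node 33 with bounds (31, +inf): OK
No violation found at any node.
Result: Valid BST


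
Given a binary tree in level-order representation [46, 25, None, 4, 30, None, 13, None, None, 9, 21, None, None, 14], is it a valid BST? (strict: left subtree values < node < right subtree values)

Level-order array: [46, 25, None, 4, 30, None, 13, None, None, 9, 21, None, None, 14]
Validate using subtree bounds (lo, hi): at each node, require lo < value < hi,
then recurse left with hi=value and right with lo=value.
Preorder trace (stopping at first violation):
  at node 46 with bounds (-inf, +inf): OK
  at node 25 with bounds (-inf, 46): OK
  at node 4 with bounds (-inf, 25): OK
  at node 13 with bounds (4, 25): OK
  at node 9 with bounds (4, 13): OK
  at node 21 with bounds (13, 25): OK
  at node 14 with bounds (13, 21): OK
  at node 30 with bounds (25, 46): OK
No violation found at any node.
Result: Valid BST


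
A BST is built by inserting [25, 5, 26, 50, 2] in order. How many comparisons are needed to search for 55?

Search path for 55: 25 -> 26 -> 50
Found: False
Comparisons: 3


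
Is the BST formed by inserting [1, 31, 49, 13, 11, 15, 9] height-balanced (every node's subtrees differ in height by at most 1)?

Tree (level-order array): [1, None, 31, 13, 49, 11, 15, None, None, 9]
Definition: a tree is height-balanced if, at every node, |h(left) - h(right)| <= 1 (empty subtree has height -1).
Bottom-up per-node check:
  node 9: h_left=-1, h_right=-1, diff=0 [OK], height=0
  node 11: h_left=0, h_right=-1, diff=1 [OK], height=1
  node 15: h_left=-1, h_right=-1, diff=0 [OK], height=0
  node 13: h_left=1, h_right=0, diff=1 [OK], height=2
  node 49: h_left=-1, h_right=-1, diff=0 [OK], height=0
  node 31: h_left=2, h_right=0, diff=2 [FAIL (|2-0|=2 > 1)], height=3
  node 1: h_left=-1, h_right=3, diff=4 [FAIL (|-1-3|=4 > 1)], height=4
Node 31 violates the condition: |2 - 0| = 2 > 1.
Result: Not balanced


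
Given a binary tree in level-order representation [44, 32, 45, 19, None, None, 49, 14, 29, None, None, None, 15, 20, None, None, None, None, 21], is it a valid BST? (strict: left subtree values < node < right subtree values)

Level-order array: [44, 32, 45, 19, None, None, 49, 14, 29, None, None, None, 15, 20, None, None, None, None, 21]
Validate using subtree bounds (lo, hi): at each node, require lo < value < hi,
then recurse left with hi=value and right with lo=value.
Preorder trace (stopping at first violation):
  at node 44 with bounds (-inf, +inf): OK
  at node 32 with bounds (-inf, 44): OK
  at node 19 with bounds (-inf, 32): OK
  at node 14 with bounds (-inf, 19): OK
  at node 15 with bounds (14, 19): OK
  at node 29 with bounds (19, 32): OK
  at node 20 with bounds (19, 29): OK
  at node 21 with bounds (20, 29): OK
  at node 45 with bounds (44, +inf): OK
  at node 49 with bounds (45, +inf): OK
No violation found at any node.
Result: Valid BST


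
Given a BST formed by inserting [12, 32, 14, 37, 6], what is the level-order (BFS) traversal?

Tree insertion order: [12, 32, 14, 37, 6]
Tree (level-order array): [12, 6, 32, None, None, 14, 37]
BFS from the root, enqueuing left then right child of each popped node:
  queue [12] -> pop 12, enqueue [6, 32], visited so far: [12]
  queue [6, 32] -> pop 6, enqueue [none], visited so far: [12, 6]
  queue [32] -> pop 32, enqueue [14, 37], visited so far: [12, 6, 32]
  queue [14, 37] -> pop 14, enqueue [none], visited so far: [12, 6, 32, 14]
  queue [37] -> pop 37, enqueue [none], visited so far: [12, 6, 32, 14, 37]
Result: [12, 6, 32, 14, 37]


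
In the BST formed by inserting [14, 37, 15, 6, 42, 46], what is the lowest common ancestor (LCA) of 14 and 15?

Tree insertion order: [14, 37, 15, 6, 42, 46]
Tree (level-order array): [14, 6, 37, None, None, 15, 42, None, None, None, 46]
In a BST, the LCA of p=14, q=15 is the first node v on the
root-to-leaf path with p <= v <= q (go left if both < v, right if both > v).
Walk from root:
  at 14: 14 <= 14 <= 15, this is the LCA
LCA = 14


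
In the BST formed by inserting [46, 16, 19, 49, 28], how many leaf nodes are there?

Tree built from: [46, 16, 19, 49, 28]
Tree (level-order array): [46, 16, 49, None, 19, None, None, None, 28]
Rule: A leaf has 0 children.
Per-node child counts:
  node 46: 2 child(ren)
  node 16: 1 child(ren)
  node 19: 1 child(ren)
  node 28: 0 child(ren)
  node 49: 0 child(ren)
Matching nodes: [28, 49]
Count of leaf nodes: 2


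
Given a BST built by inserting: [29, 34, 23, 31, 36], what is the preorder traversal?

Tree insertion order: [29, 34, 23, 31, 36]
Tree (level-order array): [29, 23, 34, None, None, 31, 36]
Preorder traversal: [29, 23, 34, 31, 36]


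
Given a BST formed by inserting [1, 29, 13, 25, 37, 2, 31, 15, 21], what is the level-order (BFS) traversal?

Tree insertion order: [1, 29, 13, 25, 37, 2, 31, 15, 21]
Tree (level-order array): [1, None, 29, 13, 37, 2, 25, 31, None, None, None, 15, None, None, None, None, 21]
BFS from the root, enqueuing left then right child of each popped node:
  queue [1] -> pop 1, enqueue [29], visited so far: [1]
  queue [29] -> pop 29, enqueue [13, 37], visited so far: [1, 29]
  queue [13, 37] -> pop 13, enqueue [2, 25], visited so far: [1, 29, 13]
  queue [37, 2, 25] -> pop 37, enqueue [31], visited so far: [1, 29, 13, 37]
  queue [2, 25, 31] -> pop 2, enqueue [none], visited so far: [1, 29, 13, 37, 2]
  queue [25, 31] -> pop 25, enqueue [15], visited so far: [1, 29, 13, 37, 2, 25]
  queue [31, 15] -> pop 31, enqueue [none], visited so far: [1, 29, 13, 37, 2, 25, 31]
  queue [15] -> pop 15, enqueue [21], visited so far: [1, 29, 13, 37, 2, 25, 31, 15]
  queue [21] -> pop 21, enqueue [none], visited so far: [1, 29, 13, 37, 2, 25, 31, 15, 21]
Result: [1, 29, 13, 37, 2, 25, 31, 15, 21]


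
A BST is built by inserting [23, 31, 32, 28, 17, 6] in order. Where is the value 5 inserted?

Starting tree (level order): [23, 17, 31, 6, None, 28, 32]
Insertion path: 23 -> 17 -> 6
Result: insert 5 as left child of 6
Final tree (level order): [23, 17, 31, 6, None, 28, 32, 5]


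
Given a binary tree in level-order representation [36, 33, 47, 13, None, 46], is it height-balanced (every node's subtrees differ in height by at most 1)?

Tree (level-order array): [36, 33, 47, 13, None, 46]
Definition: a tree is height-balanced if, at every node, |h(left) - h(right)| <= 1 (empty subtree has height -1).
Bottom-up per-node check:
  node 13: h_left=-1, h_right=-1, diff=0 [OK], height=0
  node 33: h_left=0, h_right=-1, diff=1 [OK], height=1
  node 46: h_left=-1, h_right=-1, diff=0 [OK], height=0
  node 47: h_left=0, h_right=-1, diff=1 [OK], height=1
  node 36: h_left=1, h_right=1, diff=0 [OK], height=2
All nodes satisfy the balance condition.
Result: Balanced


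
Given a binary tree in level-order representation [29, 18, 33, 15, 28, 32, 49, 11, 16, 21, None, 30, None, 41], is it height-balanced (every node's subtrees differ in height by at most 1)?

Tree (level-order array): [29, 18, 33, 15, 28, 32, 49, 11, 16, 21, None, 30, None, 41]
Definition: a tree is height-balanced if, at every node, |h(left) - h(right)| <= 1 (empty subtree has height -1).
Bottom-up per-node check:
  node 11: h_left=-1, h_right=-1, diff=0 [OK], height=0
  node 16: h_left=-1, h_right=-1, diff=0 [OK], height=0
  node 15: h_left=0, h_right=0, diff=0 [OK], height=1
  node 21: h_left=-1, h_right=-1, diff=0 [OK], height=0
  node 28: h_left=0, h_right=-1, diff=1 [OK], height=1
  node 18: h_left=1, h_right=1, diff=0 [OK], height=2
  node 30: h_left=-1, h_right=-1, diff=0 [OK], height=0
  node 32: h_left=0, h_right=-1, diff=1 [OK], height=1
  node 41: h_left=-1, h_right=-1, diff=0 [OK], height=0
  node 49: h_left=0, h_right=-1, diff=1 [OK], height=1
  node 33: h_left=1, h_right=1, diff=0 [OK], height=2
  node 29: h_left=2, h_right=2, diff=0 [OK], height=3
All nodes satisfy the balance condition.
Result: Balanced


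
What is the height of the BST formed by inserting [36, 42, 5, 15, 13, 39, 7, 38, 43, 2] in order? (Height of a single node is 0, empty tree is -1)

Insertion order: [36, 42, 5, 15, 13, 39, 7, 38, 43, 2]
Tree (level-order array): [36, 5, 42, 2, 15, 39, 43, None, None, 13, None, 38, None, None, None, 7]
Compute height bottom-up (empty subtree = -1):
  height(2) = 1 + max(-1, -1) = 0
  height(7) = 1 + max(-1, -1) = 0
  height(13) = 1 + max(0, -1) = 1
  height(15) = 1 + max(1, -1) = 2
  height(5) = 1 + max(0, 2) = 3
  height(38) = 1 + max(-1, -1) = 0
  height(39) = 1 + max(0, -1) = 1
  height(43) = 1 + max(-1, -1) = 0
  height(42) = 1 + max(1, 0) = 2
  height(36) = 1 + max(3, 2) = 4
Height = 4


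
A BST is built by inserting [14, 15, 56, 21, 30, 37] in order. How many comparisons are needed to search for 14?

Search path for 14: 14
Found: True
Comparisons: 1


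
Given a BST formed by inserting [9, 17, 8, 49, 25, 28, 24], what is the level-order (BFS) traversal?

Tree insertion order: [9, 17, 8, 49, 25, 28, 24]
Tree (level-order array): [9, 8, 17, None, None, None, 49, 25, None, 24, 28]
BFS from the root, enqueuing left then right child of each popped node:
  queue [9] -> pop 9, enqueue [8, 17], visited so far: [9]
  queue [8, 17] -> pop 8, enqueue [none], visited so far: [9, 8]
  queue [17] -> pop 17, enqueue [49], visited so far: [9, 8, 17]
  queue [49] -> pop 49, enqueue [25], visited so far: [9, 8, 17, 49]
  queue [25] -> pop 25, enqueue [24, 28], visited so far: [9, 8, 17, 49, 25]
  queue [24, 28] -> pop 24, enqueue [none], visited so far: [9, 8, 17, 49, 25, 24]
  queue [28] -> pop 28, enqueue [none], visited so far: [9, 8, 17, 49, 25, 24, 28]
Result: [9, 8, 17, 49, 25, 24, 28]


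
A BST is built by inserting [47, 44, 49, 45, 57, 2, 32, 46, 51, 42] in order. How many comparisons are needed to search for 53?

Search path for 53: 47 -> 49 -> 57 -> 51
Found: False
Comparisons: 4


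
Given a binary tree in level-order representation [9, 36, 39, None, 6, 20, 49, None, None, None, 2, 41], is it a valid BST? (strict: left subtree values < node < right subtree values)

Level-order array: [9, 36, 39, None, 6, 20, 49, None, None, None, 2, 41]
Validate using subtree bounds (lo, hi): at each node, require lo < value < hi,
then recurse left with hi=value and right with lo=value.
Preorder trace (stopping at first violation):
  at node 9 with bounds (-inf, +inf): OK
  at node 36 with bounds (-inf, 9): VIOLATION
Node 36 violates its bound: not (-inf < 36 < 9).
Result: Not a valid BST


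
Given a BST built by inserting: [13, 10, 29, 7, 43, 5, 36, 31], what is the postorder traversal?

Tree insertion order: [13, 10, 29, 7, 43, 5, 36, 31]
Tree (level-order array): [13, 10, 29, 7, None, None, 43, 5, None, 36, None, None, None, 31]
Postorder traversal: [5, 7, 10, 31, 36, 43, 29, 13]


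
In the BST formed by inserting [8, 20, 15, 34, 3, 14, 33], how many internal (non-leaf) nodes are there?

Tree built from: [8, 20, 15, 34, 3, 14, 33]
Tree (level-order array): [8, 3, 20, None, None, 15, 34, 14, None, 33]
Rule: An internal node has at least one child.
Per-node child counts:
  node 8: 2 child(ren)
  node 3: 0 child(ren)
  node 20: 2 child(ren)
  node 15: 1 child(ren)
  node 14: 0 child(ren)
  node 34: 1 child(ren)
  node 33: 0 child(ren)
Matching nodes: [8, 20, 15, 34]
Count of internal (non-leaf) nodes: 4


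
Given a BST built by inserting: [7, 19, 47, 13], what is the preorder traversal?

Tree insertion order: [7, 19, 47, 13]
Tree (level-order array): [7, None, 19, 13, 47]
Preorder traversal: [7, 19, 13, 47]


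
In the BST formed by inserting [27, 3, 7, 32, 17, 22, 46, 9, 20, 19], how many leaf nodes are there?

Tree built from: [27, 3, 7, 32, 17, 22, 46, 9, 20, 19]
Tree (level-order array): [27, 3, 32, None, 7, None, 46, None, 17, None, None, 9, 22, None, None, 20, None, 19]
Rule: A leaf has 0 children.
Per-node child counts:
  node 27: 2 child(ren)
  node 3: 1 child(ren)
  node 7: 1 child(ren)
  node 17: 2 child(ren)
  node 9: 0 child(ren)
  node 22: 1 child(ren)
  node 20: 1 child(ren)
  node 19: 0 child(ren)
  node 32: 1 child(ren)
  node 46: 0 child(ren)
Matching nodes: [9, 19, 46]
Count of leaf nodes: 3


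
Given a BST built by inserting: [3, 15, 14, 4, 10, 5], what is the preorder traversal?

Tree insertion order: [3, 15, 14, 4, 10, 5]
Tree (level-order array): [3, None, 15, 14, None, 4, None, None, 10, 5]
Preorder traversal: [3, 15, 14, 4, 10, 5]
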